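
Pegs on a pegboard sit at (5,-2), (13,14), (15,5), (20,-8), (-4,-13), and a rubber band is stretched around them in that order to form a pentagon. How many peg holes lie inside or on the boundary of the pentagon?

251

The shoelace formula gives twice the area as |(5·14 − 13·(-2)) + (13·5 − 15·14) + (15·(-8) − 20·5) + (20·(-13) − (-4)·(-8)) + ((-4)·(-2) − 5·(-13))| = 488, so the area is 244.
Summing gcd(|Δx|,|Δy|) over the edges gives the boundary count: gcd(8,16) + gcd(2,9) + gcd(5,13) + gcd(24,5) + gcd(9,11) = 8+1+1+1+1 = 12.
Pick's theorem gives I = A − B/2 + 1 = 244 − 12/2 + 1 = 239, so the closed region contains I + B = 239 + 12 = 251 lattice points.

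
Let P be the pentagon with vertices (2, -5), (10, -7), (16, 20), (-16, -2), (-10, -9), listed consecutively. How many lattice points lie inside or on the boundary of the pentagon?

421

The shoelace formula gives twice the area as |[2·(-7) − 10·(-5)] + [10·20 − 16·(-7)] + [16·(-2) − (-16)·20] + [(-16)·(-9) − (-10)·(-2)] + [(-10)·(-5) − 2·(-9)]| = 828, so the area is 414.
Along each edge there are gcd(|Δx|,|Δy|)+1 lattice points, so counting each shared vertex once the boundary has gcd(8,2) + gcd(6,27) + gcd(32,22) + gcd(6,7) + gcd(12,4) = 2+3+2+1+4 = 12.
Pick's theorem gives I = A − B/2 + 1 = 414 − 12/2 + 1 = 409, so the closed region contains I + B = 409 + 12 = 421 lattice points.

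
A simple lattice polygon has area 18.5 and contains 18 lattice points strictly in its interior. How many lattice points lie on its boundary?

Pick's theorem gives A = I + B/2 − 1, so B = 2(A − I + 1) = 2(18.5 − 18 + 1) = 3.

3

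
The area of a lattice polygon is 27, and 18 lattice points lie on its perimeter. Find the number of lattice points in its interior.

Pick's theorem A = I + B/2 − 1 rearranges to I = A − B/2 + 1 = 27 − 18/2 + 1 = 19.

19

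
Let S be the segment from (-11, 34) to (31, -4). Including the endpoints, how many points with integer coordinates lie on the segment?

3

The number of lattice points on a segment between lattice points is gcd(|Δx|,|Δy|) + 1 = gcd(42,38) + 1 = 2 + 1 = 3.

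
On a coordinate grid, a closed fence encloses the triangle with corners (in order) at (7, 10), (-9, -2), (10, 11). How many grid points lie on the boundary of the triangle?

6

The number of boundary lattice points is Σ gcd(|Δx|,|Δy|) = gcd(16,12) + gcd(19,13) + gcd(3,1) = 4+1+1 = 6.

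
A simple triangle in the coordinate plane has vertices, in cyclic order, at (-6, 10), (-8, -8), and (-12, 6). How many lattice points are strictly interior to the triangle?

The shoelace formula gives twice the area as |[(-6)·(-8) − (-8)·10] + [(-8)·6 − (-12)·(-8)] + [(-12)·10 − (-6)·6]| = 100, so the area is 50.
The number of boundary lattice points is Σ gcd(|Δx|,|Δy|) = gcd(2,18) + gcd(4,14) + gcd(6,4) = 2+2+2 = 6.
Pick's theorem gives I = A − B/2 + 1 = 50 − 6/2 + 1 = 48.

48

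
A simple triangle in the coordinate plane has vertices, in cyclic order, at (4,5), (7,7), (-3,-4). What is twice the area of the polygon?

Using the shoelace formula, 2A = |(4·7 − 7·5) + (7·(-4) − (-3)·7) + ((-3)·5 − 4·(-4))| = 13, so the area is 6.5.

13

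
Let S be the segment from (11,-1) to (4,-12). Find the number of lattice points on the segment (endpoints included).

The number of lattice points on a segment between lattice points is gcd(|Δx|,|Δy|) + 1 = gcd(7,11) + 1 = 1 + 1 = 2.

2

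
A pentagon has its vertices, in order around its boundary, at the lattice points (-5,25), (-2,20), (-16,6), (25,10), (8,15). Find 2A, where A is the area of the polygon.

Using the shoelace formula, 2A = |((-5)·20 − (-2)·25) + ((-2)·6 − (-16)·20) + ((-16)·10 − 25·6) + (25·15 − 8·10) + (8·25 − (-5)·15)| = 518, so the area is 259.

518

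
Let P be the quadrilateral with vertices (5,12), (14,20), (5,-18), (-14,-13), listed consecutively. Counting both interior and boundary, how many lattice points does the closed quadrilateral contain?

423

By the shoelace formula, twice the signed area is |(5·20 − 14·12) + (14·(-18) − 5·20) + (5·(-13) − (-14)·(-18)) + ((-14)·12 − 5·(-13))| = 840, so the area is 420.
Along each edge there are gcd(|Δx|,|Δy|)+1 lattice points, so counting each shared vertex once the boundary has gcd(9,8) + gcd(9,38) + gcd(19,5) + gcd(19,25) = 1+1+1+1 = 4.
Pick's theorem gives I = A − B/2 + 1 = 420 − 4/2 + 1 = 419, so the closed region contains I + B = 419 + 4 = 423 lattice points.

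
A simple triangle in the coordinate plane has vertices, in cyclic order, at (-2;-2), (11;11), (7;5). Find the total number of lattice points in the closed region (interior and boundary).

22

Using the shoelace formula, 2A = |((-2)·11 − 11·(-2)) + (11·5 − 7·11) + (7·(-2) − (-2)·5)| = 26, so the area is 13.
The number of boundary lattice points is Σ gcd(|Δx|,|Δy|) = gcd(13,13) + gcd(4,6) + gcd(9,7) = 13+2+1 = 16.
Pick's theorem gives I = A − B/2 + 1 = 13 − 16/2 + 1 = 6, so the closed region contains I + B = 6 + 16 = 22 lattice points.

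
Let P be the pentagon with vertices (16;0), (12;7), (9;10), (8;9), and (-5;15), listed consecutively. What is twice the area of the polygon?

By the shoelace formula, twice the signed area is |(16·7 − 12·0) + (12·10 − 9·7) + (9·9 − 8·10) + (8·15 − (-5)·9) + ((-5)·0 − 16·15)| = 95, so the area is 95/2.

95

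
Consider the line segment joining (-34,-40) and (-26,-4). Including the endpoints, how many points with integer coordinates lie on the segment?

5

The number of lattice points on a segment between lattice points is gcd(|Δx|,|Δy|) + 1 = gcd(8,36) + 1 = 4 + 1 = 5.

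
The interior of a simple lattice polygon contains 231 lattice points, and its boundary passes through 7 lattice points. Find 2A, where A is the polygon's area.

By Pick's theorem, A = I + B/2 − 1 = 231 + 7/2 − 1 = 467/2.
Hence 2A = 467.

467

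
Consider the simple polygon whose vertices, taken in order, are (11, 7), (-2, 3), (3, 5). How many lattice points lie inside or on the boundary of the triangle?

6

Using the shoelace formula, 2A = |[11·3 − (-2)·7] + [(-2)·5 − 3·3] + [3·7 − 11·5]| = 6, so the area is 3.
Along each edge there are gcd(|Δx|,|Δy|)+1 lattice points, so counting each shared vertex once the boundary has gcd(13,4) + gcd(5,2) + gcd(8,2) = 1+1+2 = 4.
Pick's theorem gives I = A − B/2 + 1 = 3 − 4/2 + 1 = 2, so the closed region contains I + B = 2 + 4 = 6 lattice points.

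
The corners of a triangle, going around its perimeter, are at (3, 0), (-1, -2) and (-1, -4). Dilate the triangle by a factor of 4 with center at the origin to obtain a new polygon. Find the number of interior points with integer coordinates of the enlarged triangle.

49

By the shoelace formula, twice the signed area is |[3·(-2) − (-1)·0] + [(-1)·(-4) − (-1)·(-2)] + [(-1)·0 − 3·(-4)]| = 8, so the area is 4.
The number of boundary lattice points is Σ gcd(|Δx|,|Δy|) = gcd(4,2) + gcd(0,2) + gcd(4,4) = 2+2+4 = 8.
Scaling by 4 multiplies the area by 4² = 16 (so the new area is 64) and multiplies the boundary lattice-point count by 4, giving 32.
By Pick's theorem, the interior count of the dilated polygon is 64 − 32/2 + 1 = 49.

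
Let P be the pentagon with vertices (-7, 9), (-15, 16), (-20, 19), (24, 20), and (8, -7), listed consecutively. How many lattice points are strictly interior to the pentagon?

The shoelace formula gives twice the area as |((-7)·16 − (-15)·9) + ((-15)·19 − (-20)·16) + ((-20)·20 − 24·19) + (24·(-7) − 8·20) + (8·9 − (-7)·(-7))| = 1103, so the area is 1103/2.
Along each edge there are gcd(|Δx|,|Δy|)+1 lattice points, so counting each shared vertex once the boundary has gcd(8,7) + gcd(5,3) + gcd(44,1) + gcd(16,27) + gcd(15,16) = 1+1+1+1+1 = 5.
Pick's theorem gives I = A − B/2 + 1 = 1103/2 − 5/2 + 1 = 550.

550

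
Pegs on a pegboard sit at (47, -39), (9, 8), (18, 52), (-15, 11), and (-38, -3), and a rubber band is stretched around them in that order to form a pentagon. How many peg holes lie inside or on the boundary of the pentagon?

2061

Using the shoelace formula, 2A = |(47·8 − 9·(-39)) + (9·52 − 18·8) + (18·11 − (-15)·52) + ((-15)·(-3) − (-38)·11) + ((-38)·(-39) − 47·(-3))| = 4115, so the area is 4115/2.
The number of boundary lattice points is Σ gcd(|Δx|,|Δy|) = gcd(38,47) + gcd(9,44) + gcd(33,41) + gcd(23,14) + gcd(85,36) = 1+1+1+1+1 = 5.
Pick's theorem gives I = A − B/2 + 1 = 4115/2 − 5/2 + 1 = 2056, so the closed region contains I + B = 2056 + 5 = 2061 lattice points.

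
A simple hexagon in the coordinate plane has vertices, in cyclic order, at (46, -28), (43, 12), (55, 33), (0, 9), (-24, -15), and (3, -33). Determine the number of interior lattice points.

2730

The shoelace formula gives twice the area as |[46·12 − 43·(-28)] + [43·33 − 55·12] + [55·9 − 0·33] + [0·(-15) − (-24)·9] + [(-24)·(-33) − 3·(-15)] + [3·(-28) − 46·(-33)]| = 5497, so the area is 2748.5.
Along each edge there are gcd(|Δx|,|Δy|)+1 lattice points, so counting each shared vertex once the boundary has gcd(3,40) + gcd(12,21) + gcd(55,24) + gcd(24,24) + gcd(27,18) + gcd(43,5) = 1+3+1+24+9+1 = 39.
Pick's theorem gives I = A − B/2 + 1 = 2748.5 − 39/2 + 1 = 2730.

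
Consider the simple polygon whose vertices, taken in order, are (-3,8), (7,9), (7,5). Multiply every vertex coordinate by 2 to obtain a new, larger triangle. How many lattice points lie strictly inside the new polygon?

By the shoelace formula, twice the signed area is |[(-3)·9 − 7·8] + [7·5 − 7·9] + [7·8 − (-3)·5]| = 40, so the area is 20.
Along each edge there are gcd(|Δx|,|Δy|)+1 lattice points, so counting each shared vertex once the boundary has gcd(10,1) + gcd(0,4) + gcd(10,3) = 1+4+1 = 6.
Scaling by 2 multiplies the area by 2² = 4 (so the new area is 80) and multiplies the boundary lattice-point count by 2, giving 12.
By Pick's theorem, the interior count of the dilated polygon is 80 − 12/2 + 1 = 75.

75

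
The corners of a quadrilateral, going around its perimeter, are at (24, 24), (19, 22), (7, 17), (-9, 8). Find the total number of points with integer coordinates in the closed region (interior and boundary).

24

Using the shoelace formula, 2A = |(24·22 − 19·24) + (19·17 − 7·22) + (7·8 − (-9)·17) + ((-9)·24 − 24·8)| = 42, so the area is 21.
The number of boundary lattice points is Σ gcd(|Δx|,|Δy|) = gcd(5,2) + gcd(12,5) + gcd(16,9) + gcd(33,16) = 1+1+1+1 = 4.
Pick's theorem gives I = A − B/2 + 1 = 21 − 4/2 + 1 = 20, so the closed region contains I + B = 20 + 4 = 24 lattice points.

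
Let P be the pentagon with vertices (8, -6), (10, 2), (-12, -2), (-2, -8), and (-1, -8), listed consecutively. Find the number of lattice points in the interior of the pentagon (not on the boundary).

122

Using the shoelace formula, 2A = |(8·2 − 10·(-6)) + (10·(-2) − (-12)·2) + ((-12)·(-8) − (-2)·(-2)) + ((-2)·(-8) − (-1)·(-8)) + ((-1)·(-6) − 8·(-8))| = 250, so the area is 125.
Along each edge there are gcd(|Δx|,|Δy|)+1 lattice points, so counting each shared vertex once the boundary has gcd(2,8) + gcd(22,4) + gcd(10,6) + gcd(1,0) + gcd(9,2) = 2+2+2+1+1 = 8.
Pick's theorem gives I = A − B/2 + 1 = 125 − 8/2 + 1 = 122.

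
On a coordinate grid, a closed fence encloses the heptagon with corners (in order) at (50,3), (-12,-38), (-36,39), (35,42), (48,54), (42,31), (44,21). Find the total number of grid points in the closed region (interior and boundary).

4449

The shoelace formula gives twice the area as |(50·(-38) − (-12)·3) + ((-12)·39 − (-36)·(-38)) + ((-36)·42 − 35·39) + (35·54 − 48·42) + (48·31 − 42·54) + (42·21 − 44·31) + (44·3 − 50·21)| = 8883, so the area is 4441.5.
The number of boundary lattice points is Σ gcd(|Δx|,|Δy|) = gcd(62,41) + gcd(24,77) + gcd(71,3) + gcd(13,12) + gcd(6,23) + gcd(2,10) + gcd(6,18) = 1+1+1+1+1+2+6 = 13.
Pick's theorem gives I = A − B/2 + 1 = 4441.5 − 13/2 + 1 = 4436, so the closed region contains I + B = 4436 + 13 = 4449 lattice points.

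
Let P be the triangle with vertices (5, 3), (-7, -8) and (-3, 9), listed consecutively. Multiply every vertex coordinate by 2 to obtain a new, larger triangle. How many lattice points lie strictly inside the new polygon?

317

The shoelace formula gives twice the area as |[5·(-8) − (-7)·3] + [(-7)·9 − (-3)·(-8)] + [(-3)·3 − 5·9]| = 160, so the area is 80.
The number of boundary lattice points is Σ gcd(|Δx|,|Δy|) = gcd(12,11) + gcd(4,17) + gcd(8,6) = 1+1+2 = 4.
Scaling by 2 multiplies the area by 2² = 4 (so the new area is 320) and multiplies the boundary lattice-point count by 2, giving 8.
By Pick's theorem, the interior count of the dilated polygon is 320 − 8/2 + 1 = 317.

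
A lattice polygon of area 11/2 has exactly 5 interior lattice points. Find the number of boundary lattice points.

3

Pick's theorem gives A = I + B/2 − 1, so B = 2(A − I + 1) = 2(11/2 − 5 + 1) = 3.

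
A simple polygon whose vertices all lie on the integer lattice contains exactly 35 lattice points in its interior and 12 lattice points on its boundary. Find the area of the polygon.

By Pick's theorem, A = I + B/2 − 1 = 35 + 12/2 − 1 = 40.

40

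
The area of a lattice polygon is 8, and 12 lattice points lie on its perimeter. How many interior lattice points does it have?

From Pick's theorem, I = A − B/2 + 1 = 8 − 12/2 + 1 = 3.

3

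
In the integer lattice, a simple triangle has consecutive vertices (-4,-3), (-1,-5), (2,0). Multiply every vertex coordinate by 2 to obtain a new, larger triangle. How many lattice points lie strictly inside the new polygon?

38

Using the shoelace formula, 2A = |((-4)·(-5) − (-1)·(-3)) + ((-1)·0 − 2·(-5)) + (2·(-3) − (-4)·0)| = 21, so the area is 10.5.
Summing gcd(|Δx|,|Δy|) over the edges gives the boundary count: gcd(3,2) + gcd(3,5) + gcd(6,3) = 1+1+3 = 5.
Scaling by 2 multiplies the area by 2² = 4 (so the new area is 42) and multiplies the boundary lattice-point count by 2, giving 10.
By Pick's theorem, the interior count of the dilated polygon is 42 − 10/2 + 1 = 38.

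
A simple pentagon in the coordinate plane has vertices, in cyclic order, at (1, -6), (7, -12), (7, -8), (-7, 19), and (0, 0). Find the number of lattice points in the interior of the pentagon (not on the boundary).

The shoelace formula gives twice the area as |(1·(-12) − 7·(-6)) + (7·(-8) − 7·(-12)) + (7·19 − (-7)·(-8)) + ((-7)·0 − 0·19) + (0·(-6) − 1·0)| = 135, so the area is 67.5.
Summing gcd(|Δx|,|Δy|) over the edges gives the boundary count: gcd(6,6) + gcd(0,4) + gcd(14,27) + gcd(7,19) + gcd(1,6) = 6+4+1+1+1 = 13.
Pick's theorem gives I = A − B/2 + 1 = 67.5 − 13/2 + 1 = 62.

62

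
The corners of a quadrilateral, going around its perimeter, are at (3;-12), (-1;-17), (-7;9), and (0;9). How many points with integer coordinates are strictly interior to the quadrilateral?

135

Using the shoelace formula, 2A = |[3·(-17) − (-1)·(-12)] + [(-1)·9 − (-7)·(-17)] + [(-7)·9 − 0·9] + [0·(-12) − 3·9]| = 281, so the area is 140.5.
The number of boundary lattice points is Σ gcd(|Δx|,|Δy|) = gcd(4,5) + gcd(6,26) + gcd(7,0) + gcd(3,21) = 1+2+7+3 = 13.
By Pick's theorem A = I + B/2 − 1, so I = 140.5 − 13/2 + 1 = 135.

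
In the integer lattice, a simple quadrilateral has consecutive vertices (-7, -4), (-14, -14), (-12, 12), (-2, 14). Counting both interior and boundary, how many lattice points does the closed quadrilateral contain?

170

Using the shoelace formula, 2A = |[(-7)·(-14) − (-14)·(-4)] + [(-14)·12 − (-12)·(-14)] + [(-12)·14 − (-2)·12] + [(-2)·(-4) − (-7)·14]| = 332, so the area is 166.
Summing gcd(|Δx|,|Δy|) over the edges gives the boundary count: gcd(7,10) + gcd(2,26) + gcd(10,2) + gcd(5,18) = 1+2+2+1 = 6.
Pick's theorem gives I = A − B/2 + 1 = 166 − 6/2 + 1 = 164, so the closed region contains I + B = 164 + 6 = 170 lattice points.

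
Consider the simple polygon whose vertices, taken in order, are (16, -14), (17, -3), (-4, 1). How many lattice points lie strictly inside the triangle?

115

Using the shoelace formula, 2A = |(16·(-3) − 17·(-14)) + (17·1 − (-4)·(-3)) + ((-4)·(-14) − 16·1)| = 235, so the area is 117.5.
Summing gcd(|Δx|,|Δy|) over the edges gives the boundary count: gcd(1,11) + gcd(21,4) + gcd(20,15) = 1+1+5 = 7.
By Pick's theorem A = I + B/2 − 1, so I = 117.5 − 7/2 + 1 = 115.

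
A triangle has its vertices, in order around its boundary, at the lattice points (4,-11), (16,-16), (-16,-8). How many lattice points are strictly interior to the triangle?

28

The shoelace formula gives twice the area as |(4·(-16) − 16·(-11)) + (16·(-8) − (-16)·(-16)) + ((-16)·(-11) − 4·(-8))| = 64, so the area is 32.
The number of boundary lattice points is Σ gcd(|Δx|,|Δy|) = gcd(12,5) + gcd(32,8) + gcd(20,3) = 1+8+1 = 10.
By Pick's theorem A = I + B/2 − 1, so I = 32 − 10/2 + 1 = 28.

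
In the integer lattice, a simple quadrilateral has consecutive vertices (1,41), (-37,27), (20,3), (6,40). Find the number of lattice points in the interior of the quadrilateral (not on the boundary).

By the shoelace formula, twice the signed area is |(1·27 − (-37)·41) + ((-37)·3 − 20·27) + (20·40 − 6·3) + (6·41 − 1·40)| = 1881, so the area is 1881/2.
Along each edge there are gcd(|Δx|,|Δy|)+1 lattice points, so counting each shared vertex once the boundary has gcd(38,14) + gcd(57,24) + gcd(14,37) + gcd(5,1) = 2+3+1+1 = 7.
Pick's theorem gives I = A − B/2 + 1 = 1881/2 − 7/2 + 1 = 938.

938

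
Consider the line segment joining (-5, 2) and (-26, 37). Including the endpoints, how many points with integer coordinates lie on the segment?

8

The number of lattice points on a segment between lattice points is gcd(|Δx|,|Δy|) + 1 = gcd(21,35) + 1 = 7 + 1 = 8.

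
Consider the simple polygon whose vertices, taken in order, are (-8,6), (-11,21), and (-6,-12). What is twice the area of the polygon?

24

The shoelace formula gives twice the area as |((-8)·21 − (-11)·6) + ((-11)·(-12) − (-6)·21) + ((-6)·6 − (-8)·(-12))| = 24, so the area is 12.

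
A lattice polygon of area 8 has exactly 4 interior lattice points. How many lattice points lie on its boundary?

10

Pick's theorem gives A = I + B/2 − 1, so B = 2(A − I + 1) = 2(8 − 4 + 1) = 10.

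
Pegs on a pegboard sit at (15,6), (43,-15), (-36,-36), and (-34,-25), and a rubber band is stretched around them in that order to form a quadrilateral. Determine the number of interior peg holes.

1358

Using the shoelace formula, 2A = |[15·(-15) − 43·6] + [43·(-36) − (-36)·(-15)] + [(-36)·(-25) − (-34)·(-36)] + [(-34)·6 − 15·(-25)]| = 2724, so the area is 1362.
Summing gcd(|Δx|,|Δy|) over the edges gives the boundary count: gcd(28,21) + gcd(79,21) + gcd(2,11) + gcd(49,31) = 7+1+1+1 = 10.
By Pick's theorem A = I + B/2 − 1, so I = 1362 − 10/2 + 1 = 1358.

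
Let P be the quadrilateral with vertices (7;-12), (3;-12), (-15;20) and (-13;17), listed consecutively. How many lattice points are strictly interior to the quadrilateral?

60

By the shoelace formula, twice the signed area is |(7·(-12) − 3·(-12)) + (3·20 − (-15)·(-12)) + ((-15)·17 − (-13)·20) + ((-13)·(-12) − 7·17)| = 126, so the area is 63.
Summing gcd(|Δx|,|Δy|) over the edges gives the boundary count: gcd(4,0) + gcd(18,32) + gcd(2,3) + gcd(20,29) = 4+2+1+1 = 8.
Pick's theorem gives I = A − B/2 + 1 = 63 − 8/2 + 1 = 60.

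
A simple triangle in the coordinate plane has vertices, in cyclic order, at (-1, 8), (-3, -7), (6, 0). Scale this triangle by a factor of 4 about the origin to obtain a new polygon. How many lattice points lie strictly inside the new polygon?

963

Using the shoelace formula, 2A = |((-1)·(-7) − (-3)·8) + ((-3)·0 − 6·(-7)) + (6·8 − (-1)·0)| = 121, so the area is 60.5.
Along each edge there are gcd(|Δx|,|Δy|)+1 lattice points, so counting each shared vertex once the boundary has gcd(2,15) + gcd(9,7) + gcd(7,8) = 1+1+1 = 3.
Scaling by 4 multiplies the area by 4² = 16 (so the new area is 968) and multiplies the boundary lattice-point count by 4, giving 12.
By Pick's theorem, the interior count of the dilated polygon is 968 − 12/2 + 1 = 963.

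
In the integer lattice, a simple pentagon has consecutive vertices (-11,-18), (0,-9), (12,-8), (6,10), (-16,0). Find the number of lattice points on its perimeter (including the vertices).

Along each edge there are gcd(|Δx|,|Δy|)+1 lattice points, so counting each shared vertex once the boundary has gcd(11,9) + gcd(12,1) + gcd(6,18) + gcd(22,10) + gcd(5,18) = 1+1+6+2+1 = 11.

11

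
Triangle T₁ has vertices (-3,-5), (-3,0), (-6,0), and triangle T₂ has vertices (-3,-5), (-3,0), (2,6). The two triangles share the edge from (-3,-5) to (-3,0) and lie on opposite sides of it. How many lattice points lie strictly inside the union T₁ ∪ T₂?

18

The union is the simple quadrilateral with vertices (-3,-5), (-6,0), (-3,0), (2,6) in order.
By the shoelace formula, twice the signed area is |[(-3)·0 − (-6)·(-5)] + [(-6)·0 − (-3)·0] + [(-3)·6 − 2·0] + [2·(-5) − (-3)·6]| = 40, so the area is 20.
The number of boundary lattice points is Σ gcd(|Δx|,|Δy|) = gcd(3,5) + gcd(3,0) + gcd(5,6) + gcd(5,11) = 1+3+1+1 = 6.
By Pick's theorem I = A − B/2 + 1 = 20 − 6/2 + 1 = 18.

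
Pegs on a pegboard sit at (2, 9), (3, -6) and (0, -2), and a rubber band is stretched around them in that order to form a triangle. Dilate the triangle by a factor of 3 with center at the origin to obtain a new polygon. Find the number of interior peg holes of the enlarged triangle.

181

Using the shoelace formula, 2A = |(2·(-6) − 3·9) + (3·(-2) − 0·(-6)) + (0·9 − 2·(-2))| = 41, so the area is 41/2.
The number of boundary lattice points is Σ gcd(|Δx|,|Δy|) = gcd(1,15) + gcd(3,4) + gcd(2,11) = 1+1+1 = 3.
Scaling by 3 multiplies the area by 3² = 9 (so the new area is 184.5) and multiplies the boundary lattice-point count by 3, giving 9.
By Pick's theorem, the interior count of the dilated polygon is 184.5 − 9/2 + 1 = 181.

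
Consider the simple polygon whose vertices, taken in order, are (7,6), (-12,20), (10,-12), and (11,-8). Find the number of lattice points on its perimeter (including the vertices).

Summing gcd(|Δx|,|Δy|) over the edges gives the boundary count: gcd(19,14) + gcd(22,32) + gcd(1,4) + gcd(4,14) = 1+2+1+2 = 6.

6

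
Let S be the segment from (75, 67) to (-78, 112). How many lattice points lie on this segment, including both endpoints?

The number of lattice points on a segment between lattice points is gcd(|Δx|,|Δy|) + 1 = gcd(153,45) + 1 = 9 + 1 = 10.

10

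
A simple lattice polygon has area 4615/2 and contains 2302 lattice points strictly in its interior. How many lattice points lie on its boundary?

Pick's theorem gives A = I + B/2 − 1, so B = 2(A − I + 1) = 2(4615/2 − 2302 + 1) = 13.

13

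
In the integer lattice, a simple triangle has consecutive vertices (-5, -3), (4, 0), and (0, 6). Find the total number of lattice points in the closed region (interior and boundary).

37

Using the shoelace formula, 2A = |[(-5)·0 − 4·(-3)] + [4·6 − 0·0] + [0·(-3) − (-5)·6]| = 66, so the area is 33.
Along each edge there are gcd(|Δx|,|Δy|)+1 lattice points, so counting each shared vertex once the boundary has gcd(9,3) + gcd(4,6) + gcd(5,9) = 3+2+1 = 6.
Pick's theorem gives I = A − B/2 + 1 = 33 − 6/2 + 1 = 31, so the closed region contains I + B = 31 + 6 = 37 lattice points.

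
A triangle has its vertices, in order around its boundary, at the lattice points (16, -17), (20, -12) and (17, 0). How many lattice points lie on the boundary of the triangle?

Summing gcd(|Δx|,|Δy|) over the edges gives the boundary count: gcd(4,5) + gcd(3,12) + gcd(1,17) = 1+3+1 = 5.

5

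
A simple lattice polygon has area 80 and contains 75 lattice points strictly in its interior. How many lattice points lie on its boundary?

12

Pick's theorem gives A = I + B/2 − 1, so B = 2(A − I + 1) = 2(80 − 75 + 1) = 12.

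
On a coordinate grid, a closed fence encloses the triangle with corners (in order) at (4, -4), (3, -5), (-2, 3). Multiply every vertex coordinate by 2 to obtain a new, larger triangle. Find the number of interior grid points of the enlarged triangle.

The shoelace formula gives twice the area as |(4·(-5) − 3·(-4)) + (3·3 − (-2)·(-5)) + ((-2)·(-4) − 4·3)| = 13, so the area is 13/2.
The number of boundary lattice points is Σ gcd(|Δx|,|Δy|) = gcd(1,1) + gcd(5,8) + gcd(6,7) = 1+1+1 = 3.
Scaling by 2 multiplies the area by 2² = 4 (so the new area is 26) and multiplies the boundary lattice-point count by 2, giving 6.
By Pick's theorem, the interior count of the dilated polygon is 26 − 6/2 + 1 = 24.

24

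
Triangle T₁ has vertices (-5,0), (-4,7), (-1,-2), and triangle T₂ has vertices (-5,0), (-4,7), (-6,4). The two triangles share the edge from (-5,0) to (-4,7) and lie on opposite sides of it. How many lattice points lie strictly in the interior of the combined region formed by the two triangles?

18

The union is the simple quadrilateral with vertices (-5,0), (-1,-2), (-4,7), (-6,4) in order.
Using the shoelace formula, 2A = |((-5)·(-2) − (-1)·0) + ((-1)·7 − (-4)·(-2)) + ((-4)·4 − (-6)·7) + ((-6)·0 − (-5)·4)| = 41, so the area is 41/2.
Summing gcd(|Δx|,|Δy|) over the edges gives the boundary count: gcd(4,2) + gcd(3,9) + gcd(2,3) + gcd(1,4) = 2+3+1+1 = 7.
By Pick's theorem I = A − B/2 + 1 = 41/2 − 7/2 + 1 = 18.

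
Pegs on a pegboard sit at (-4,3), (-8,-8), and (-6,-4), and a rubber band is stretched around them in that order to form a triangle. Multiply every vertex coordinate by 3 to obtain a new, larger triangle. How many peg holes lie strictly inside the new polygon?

The shoelace formula gives twice the area as |((-4)·(-8) − (-8)·3) + ((-8)·(-4) − (-6)·(-8)) + ((-6)·3 − (-4)·(-4))| = 6, so the area is 3.
Summing gcd(|Δx|,|Δy|) over the edges gives the boundary count: gcd(4,11) + gcd(2,4) + gcd(2,7) = 1+2+1 = 4.
Scaling by 3 multiplies the area by 3² = 9 (so the new area is 27) and multiplies the boundary lattice-point count by 3, giving 12.
By Pick's theorem, the interior count of the dilated polygon is 27 − 12/2 + 1 = 22.

22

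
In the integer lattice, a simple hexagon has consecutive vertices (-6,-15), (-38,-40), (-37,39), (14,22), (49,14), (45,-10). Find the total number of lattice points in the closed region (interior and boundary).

3708

Using the shoelace formula, 2A = |[(-6)·(-40) − (-38)·(-15)] + [(-38)·39 − (-37)·(-40)] + [(-37)·22 − 14·39] + [14·14 − 49·22] + [49·(-10) − 45·14] + [45·(-15) − (-6)·(-10)]| = 7389, so the area is 7389/2.
Along each edge there are gcd(|Δx|,|Δy|)+1 lattice points, so counting each shared vertex once the boundary has gcd(32,25) + gcd(1,79) + gcd(51,17) + gcd(35,8) + gcd(4,24) + gcd(51,5) = 1+1+17+1+4+1 = 25.
Pick's theorem gives I = A − B/2 + 1 = 7389/2 − 25/2 + 1 = 3683, so the closed region contains I + B = 3683 + 25 = 3708 lattice points.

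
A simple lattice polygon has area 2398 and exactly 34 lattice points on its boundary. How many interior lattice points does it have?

From Pick's theorem, I = A − B/2 + 1 = 2398 − 34/2 + 1 = 2382.

2382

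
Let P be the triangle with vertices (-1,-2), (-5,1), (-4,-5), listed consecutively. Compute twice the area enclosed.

The shoelace formula gives twice the area as |((-1)·1 − (-5)·(-2)) + ((-5)·(-5) − (-4)·1) + ((-4)·(-2) − (-1)·(-5))| = 21, so the area is 10.5.

21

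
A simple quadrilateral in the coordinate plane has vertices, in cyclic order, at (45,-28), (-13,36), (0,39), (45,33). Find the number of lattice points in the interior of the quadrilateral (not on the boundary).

The shoelace formula gives twice the area as |[45·36 − (-13)·(-28)] + [(-13)·39 − 0·36] + [0·33 − 45·39] + [45·(-28) − 45·33]| = 3751, so the area is 1875.5.
The number of boundary lattice points is Σ gcd(|Δx|,|Δy|) = gcd(58,64) + gcd(13,3) + gcd(45,6) + gcd(0,61) = 2+1+3+61 = 67.
By Pick's theorem A = I + B/2 − 1, so I = 1875.5 − 67/2 + 1 = 1843.

1843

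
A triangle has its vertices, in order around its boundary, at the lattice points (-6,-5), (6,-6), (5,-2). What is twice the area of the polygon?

The shoelace formula gives twice the area as |[(-6)·(-6) − 6·(-5)] + [6·(-2) − 5·(-6)] + [5·(-5) − (-6)·(-2)]| = 47, so the area is 47/2.

47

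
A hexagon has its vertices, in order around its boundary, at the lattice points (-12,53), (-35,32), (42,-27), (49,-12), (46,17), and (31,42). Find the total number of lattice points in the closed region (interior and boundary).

3420

Using the shoelace formula, 2A = |((-12)·32 − (-35)·53) + ((-35)·(-27) − 42·32) + (42·(-12) − 49·(-27)) + (49·17 − 46·(-12)) + (46·42 − 31·17) + (31·53 − (-12)·42)| = 6828, so the area is 3414.
The number of boundary lattice points is Σ gcd(|Δx|,|Δy|) = gcd(23,21) + gcd(77,59) + gcd(7,15) + gcd(3,29) + gcd(15,25) + gcd(43,11) = 1+1+1+1+5+1 = 10.
Pick's theorem gives I = A − B/2 + 1 = 3414 − 10/2 + 1 = 3410, so the closed region contains I + B = 3410 + 10 = 3420 lattice points.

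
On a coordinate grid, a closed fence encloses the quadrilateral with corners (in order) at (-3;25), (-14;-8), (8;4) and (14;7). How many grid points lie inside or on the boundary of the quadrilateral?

The shoelace formula gives twice the area as |[(-3)·(-8) − (-14)·25] + [(-14)·4 − 8·(-8)] + [8·7 − 14·4] + [14·25 − (-3)·7]| = 753, so the area is 376.5.
The number of boundary lattice points is Σ gcd(|Δx|,|Δy|) = gcd(11,33) + gcd(22,12) + gcd(6,3) + gcd(17,18) = 11+2+3+1 = 17.
Pick's theorem gives I = A − B/2 + 1 = 376.5 − 17/2 + 1 = 369, so the closed region contains I + B = 369 + 17 = 386 lattice points.

386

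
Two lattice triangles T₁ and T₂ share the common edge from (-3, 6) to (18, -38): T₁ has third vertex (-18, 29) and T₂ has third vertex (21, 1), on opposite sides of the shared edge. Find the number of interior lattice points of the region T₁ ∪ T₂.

562

The union is the simple quadrilateral with vertices (-3, 6), (-18, 29), (18, -38), (21, 1) in order.
By the shoelace formula, twice the signed area is |[(-3)·29 − (-18)·6] + [(-18)·(-38) − 18·29] + [18·1 − 21·(-38)] + [21·6 − (-3)·1]| = 1128, so the area is 564.
The number of boundary lattice points is Σ gcd(|Δx|,|Δy|) = gcd(15,23) + gcd(36,67) + gcd(3,39) + gcd(24,5) = 1+1+3+1 = 6.
By Pick's theorem I = A − B/2 + 1 = 564 − 6/2 + 1 = 562.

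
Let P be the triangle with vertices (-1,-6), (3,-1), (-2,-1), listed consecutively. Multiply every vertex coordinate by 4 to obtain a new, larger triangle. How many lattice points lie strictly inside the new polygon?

187

Using the shoelace formula, 2A = |((-1)·(-1) − 3·(-6)) + (3·(-1) − (-2)·(-1)) + ((-2)·(-6) − (-1)·(-1))| = 25, so the area is 12.5.
Summing gcd(|Δx|,|Δy|) over the edges gives the boundary count: gcd(4,5) + gcd(5,0) + gcd(1,5) = 1+5+1 = 7.
Scaling by 4 multiplies the area by 4² = 16 (so the new area is 200) and multiplies the boundary lattice-point count by 4, giving 28.
By Pick's theorem, the interior count of the dilated polygon is 200 − 28/2 + 1 = 187.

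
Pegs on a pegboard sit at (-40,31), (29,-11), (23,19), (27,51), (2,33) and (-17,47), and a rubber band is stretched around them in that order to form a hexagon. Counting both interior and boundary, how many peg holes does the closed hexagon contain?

1910

Using the shoelace formula, 2A = |[(-40)·(-11) − 29·31] + [29·19 − 23·(-11)] + [23·51 − 27·19] + [27·33 − 2·51] + [2·47 − (-17)·33] + [(-17)·31 − (-40)·47]| = 3802, so the area is 1901.
Summing gcd(|Δx|,|Δy|) over the edges gives the boundary count: gcd(69,42) + gcd(6,30) + gcd(4,32) + gcd(25,18) + gcd(19,14) + gcd(23,16) = 3+6+4+1+1+1 = 16.
Pick's theorem gives I = A − B/2 + 1 = 1901 − 16/2 + 1 = 1894, so the closed region contains I + B = 1894 + 16 = 1910 lattice points.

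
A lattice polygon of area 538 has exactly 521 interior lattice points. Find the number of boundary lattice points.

Pick's theorem gives A = I + B/2 − 1, so B = 2(A − I + 1) = 2(538 − 521 + 1) = 36.

36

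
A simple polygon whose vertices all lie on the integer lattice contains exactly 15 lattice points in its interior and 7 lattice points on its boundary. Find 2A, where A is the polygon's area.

35

Pick's theorem states A = I + B/2 − 1, so A = 15 + 7/2 − 1 = 35/2.
Hence 2A = 35.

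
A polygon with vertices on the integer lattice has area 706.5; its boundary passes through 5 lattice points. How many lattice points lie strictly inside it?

From Pick's theorem, I = A − B/2 + 1 = 706.5 − 5/2 + 1 = 705.

705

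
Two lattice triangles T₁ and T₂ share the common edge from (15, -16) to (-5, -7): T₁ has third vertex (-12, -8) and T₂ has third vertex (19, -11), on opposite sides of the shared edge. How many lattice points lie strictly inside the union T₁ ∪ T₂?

107

The union is the simple quadrilateral with vertices (15, -16), (-12, -8), (-5, -7), (19, -11) in order.
By the shoelace formula, twice the signed area is |[15·(-8) − (-12)·(-16)] + [(-12)·(-7) − (-5)·(-8)] + [(-5)·(-11) − 19·(-7)] + [19·(-16) − 15·(-11)]| = 219, so the area is 219/2.
The number of boundary lattice points is Σ gcd(|Δx|,|Δy|) = gcd(27,8) + gcd(7,1) + gcd(24,4) + gcd(4,5) = 1+1+4+1 = 7.
By Pick's theorem I = A − B/2 + 1 = 219/2 − 7/2 + 1 = 107.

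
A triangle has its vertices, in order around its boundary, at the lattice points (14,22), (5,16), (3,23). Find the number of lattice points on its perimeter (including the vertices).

Along each edge there are gcd(|Δx|,|Δy|)+1 lattice points, so counting each shared vertex once the boundary has gcd(9,6) + gcd(2,7) + gcd(11,1) = 3+1+1 = 5.

5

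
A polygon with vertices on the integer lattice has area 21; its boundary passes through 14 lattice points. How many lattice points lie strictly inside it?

15

From Pick's theorem, I = A − B/2 + 1 = 21 − 14/2 + 1 = 15.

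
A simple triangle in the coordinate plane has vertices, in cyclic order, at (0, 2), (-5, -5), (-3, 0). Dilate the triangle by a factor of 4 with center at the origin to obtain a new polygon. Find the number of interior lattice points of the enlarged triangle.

83

Using the shoelace formula, 2A = |[0·(-5) − (-5)·2] + [(-5)·0 − (-3)·(-5)] + [(-3)·2 − 0·0]| = 11, so the area is 11/2.
Along each edge there are gcd(|Δx|,|Δy|)+1 lattice points, so counting each shared vertex once the boundary has gcd(5,7) + gcd(2,5) + gcd(3,2) = 1+1+1 = 3.
Scaling by 4 multiplies the area by 4² = 16 (so the new area is 88) and multiplies the boundary lattice-point count by 4, giving 12.
By Pick's theorem, the interior count of the dilated polygon is 88 − 12/2 + 1 = 83.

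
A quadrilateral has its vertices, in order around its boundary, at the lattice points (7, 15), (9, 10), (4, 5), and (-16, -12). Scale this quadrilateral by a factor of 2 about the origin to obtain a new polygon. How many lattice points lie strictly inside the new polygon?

Using the shoelace formula, 2A = |[7·10 − 9·15] + [9·5 − 4·10] + [4·(-12) − (-16)·5] + [(-16)·15 − 7·(-12)]| = 184, so the area is 92.
Along each edge there are gcd(|Δx|,|Δy|)+1 lattice points, so counting each shared vertex once the boundary has gcd(2,5) + gcd(5,5) + gcd(20,17) + gcd(23,27) = 1+5+1+1 = 8.
Scaling by 2 multiplies the area by 2² = 4 (so the new area is 368) and multiplies the boundary lattice-point count by 2, giving 16.
By Pick's theorem, the interior count of the dilated polygon is 368 − 16/2 + 1 = 361.

361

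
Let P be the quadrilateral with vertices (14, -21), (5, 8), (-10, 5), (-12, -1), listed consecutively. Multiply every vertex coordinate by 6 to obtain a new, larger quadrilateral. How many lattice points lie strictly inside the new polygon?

Using the shoelace formula, 2A = |[14·8 − 5·(-21)] + [5·5 − (-10)·8] + [(-10)·(-1) − (-12)·5] + [(-12)·(-21) − 14·(-1)]| = 658, so the area is 329.
Summing gcd(|Δx|,|Δy|) over the edges gives the boundary count: gcd(9,29) + gcd(15,3) + gcd(2,6) + gcd(26,20) = 1+3+2+2 = 8.
Scaling by 6 multiplies the area by 6² = 36 (so the new area is 11844) and multiplies the boundary lattice-point count by 6, giving 48.
By Pick's theorem, the interior count of the dilated polygon is 11844 − 48/2 + 1 = 11821.

11821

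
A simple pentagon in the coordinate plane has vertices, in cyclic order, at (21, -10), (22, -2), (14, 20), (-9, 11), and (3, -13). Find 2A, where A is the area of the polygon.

The shoelace formula gives twice the area as |(21·(-2) − 22·(-10)) + (22·20 − 14·(-2)) + (14·11 − (-9)·20) + ((-9)·(-13) − 3·11) + (3·(-10) − 21·(-13))| = 1307, so the area is 653.5.

1307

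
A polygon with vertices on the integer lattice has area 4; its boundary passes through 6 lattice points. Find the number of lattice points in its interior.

2

From Pick's theorem, I = A − B/2 + 1 = 4 − 6/2 + 1 = 2.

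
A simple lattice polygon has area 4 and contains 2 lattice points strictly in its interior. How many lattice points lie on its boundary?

Pick's theorem gives A = I + B/2 − 1, so B = 2(A − I + 1) = 2(4 − 2 + 1) = 6.

6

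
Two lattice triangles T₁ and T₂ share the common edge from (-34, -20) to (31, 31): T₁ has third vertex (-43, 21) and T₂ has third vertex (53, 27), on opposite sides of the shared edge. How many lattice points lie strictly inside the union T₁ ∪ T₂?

2251

The union is the simple quadrilateral with vertices (-34, -20), (-43, 21), (31, 31), (53, 27) in order.
Using the shoelace formula, 2A = |((-34)·21 − (-43)·(-20)) + ((-43)·31 − 31·21) + (31·27 − 53·31) + (53·(-20) − (-34)·27)| = 4506, so the area is 2253.
The number of boundary lattice points is Σ gcd(|Δx|,|Δy|) = gcd(9,41) + gcd(74,10) + gcd(22,4) + gcd(87,47) = 1+2+2+1 = 6.
By Pick's theorem I = A − B/2 + 1 = 2253 − 6/2 + 1 = 2251.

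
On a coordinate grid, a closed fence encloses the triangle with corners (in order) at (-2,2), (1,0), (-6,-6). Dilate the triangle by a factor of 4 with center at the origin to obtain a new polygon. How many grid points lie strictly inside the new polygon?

245

Using the shoelace formula, 2A = |((-2)·0 − 1·2) + (1·(-6) − (-6)·0) + ((-6)·2 − (-2)·(-6))| = 32, so the area is 16.
Summing gcd(|Δx|,|Δy|) over the edges gives the boundary count: gcd(3,2) + gcd(7,6) + gcd(4,8) = 1+1+4 = 6.
Scaling by 4 multiplies the area by 4² = 16 (so the new area is 256) and multiplies the boundary lattice-point count by 4, giving 24.
By Pick's theorem, the interior count of the dilated polygon is 256 − 24/2 + 1 = 245.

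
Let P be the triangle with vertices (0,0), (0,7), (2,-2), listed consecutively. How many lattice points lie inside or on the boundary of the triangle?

13

Using the shoelace formula, 2A = |[0·7 − 0·0] + [0·(-2) − 2·7] + [2·0 − 0·(-2)]| = 14, so the area is 7.
Along each edge there are gcd(|Δx|,|Δy|)+1 lattice points, so counting each shared vertex once the boundary has gcd(0,7) + gcd(2,9) + gcd(2,2) = 7+1+2 = 10.
Pick's theorem gives I = A − B/2 + 1 = 7 − 10/2 + 1 = 3, so the closed region contains I + B = 3 + 10 = 13 lattice points.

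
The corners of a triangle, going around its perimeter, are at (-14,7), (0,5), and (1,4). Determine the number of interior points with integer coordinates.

4

The shoelace formula gives twice the area as |[(-14)·5 − 0·7] + [0·4 − 1·5] + [1·7 − (-14)·4]| = 12, so the area is 6.
Summing gcd(|Δx|,|Δy|) over the edges gives the boundary count: gcd(14,2) + gcd(1,1) + gcd(15,3) = 2+1+3 = 6.
By Pick's theorem A = I + B/2 − 1, so I = 6 − 6/2 + 1 = 4.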